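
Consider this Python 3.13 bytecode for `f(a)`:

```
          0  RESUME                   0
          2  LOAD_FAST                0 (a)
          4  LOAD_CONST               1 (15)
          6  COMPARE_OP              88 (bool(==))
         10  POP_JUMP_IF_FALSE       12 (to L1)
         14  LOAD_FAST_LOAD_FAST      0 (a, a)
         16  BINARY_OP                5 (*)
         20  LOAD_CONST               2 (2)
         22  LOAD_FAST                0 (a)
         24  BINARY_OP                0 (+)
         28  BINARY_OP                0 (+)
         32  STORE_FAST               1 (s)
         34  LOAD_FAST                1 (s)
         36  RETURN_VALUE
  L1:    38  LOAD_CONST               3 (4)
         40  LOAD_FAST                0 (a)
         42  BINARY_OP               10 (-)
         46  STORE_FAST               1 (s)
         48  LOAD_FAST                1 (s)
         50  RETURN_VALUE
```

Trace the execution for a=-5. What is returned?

LOAD_FAST a → push -5. Stack: [-5]
LOAD_CONST → push 15. Stack: [-5, 15]
COMPARE_OP bool(==) → -5 vs 15 = False. Stack: [False]
POP_JUMP_IF_FALSE → pop False; jump. Stack: []
LOAD_CONST → push 4. Stack: [4]
LOAD_FAST a → push -5. Stack: [4, -5]
BINARY_OP - → 4 - -5 = 9. Stack: [9]
STORE_FAST s → s=9. Stack: []
LOAD_FAST s → push 9. Stack: [9]
RETURN_VALUE → return 9.

9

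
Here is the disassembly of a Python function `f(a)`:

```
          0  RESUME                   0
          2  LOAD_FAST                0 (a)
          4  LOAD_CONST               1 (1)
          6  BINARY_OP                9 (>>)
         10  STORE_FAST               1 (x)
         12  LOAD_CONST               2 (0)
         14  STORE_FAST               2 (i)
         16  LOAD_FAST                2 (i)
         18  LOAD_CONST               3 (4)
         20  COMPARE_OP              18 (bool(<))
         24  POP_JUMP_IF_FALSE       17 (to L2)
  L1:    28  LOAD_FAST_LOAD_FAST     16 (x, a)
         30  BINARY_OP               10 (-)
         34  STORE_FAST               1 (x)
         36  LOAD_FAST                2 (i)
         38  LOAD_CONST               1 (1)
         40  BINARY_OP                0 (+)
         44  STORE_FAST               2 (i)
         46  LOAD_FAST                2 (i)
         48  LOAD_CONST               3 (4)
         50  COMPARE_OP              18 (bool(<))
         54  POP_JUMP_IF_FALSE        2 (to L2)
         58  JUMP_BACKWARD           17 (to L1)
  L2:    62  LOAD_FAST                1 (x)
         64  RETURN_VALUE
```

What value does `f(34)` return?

-119

LOAD_FAST a → push 34. Stack: [34]
LOAD_CONST → push 1. Stack: [34, 1]
BINARY_OP >> → 34 >> 1 = 17. Stack: [17]
STORE_FAST x → x=17. Stack: []
LOAD_CONST → push 0. Stack: [0]
STORE_FAST i → i=0. Stack: []
LOAD_FAST i → push 0. Stack: [0]
LOAD_CONST → push 4. Stack: [0, 4]
COMPARE_OP bool(<) → 0 vs 4 = True. Stack: [True]
POP_JUMP_IF_FALSE → pop True; no jump. Stack: []
LOAD_FAST_LOAD_FAST x,a → push 17,34. Stack: [17, 34]
BINARY_OP - → 17 - 34 = -17. Stack: [-17]
STORE_FAST x → x=-17. Stack: []
LOAD_FAST i → push 0. Stack: [0]
LOAD_CONST → push 1. Stack: [0, 1]
BINARY_OP + → 0 + 1 = 1. Stack: [1]
STORE_FAST i → i=1. Stack: []
LOAD_FAST i → push 1. Stack: [1]
LOAD_CONST → push 4. Stack: [1, 4]
COMPARE_OP bool(<) → 1 vs 4 = True. Stack: [True]
POP_JUMP_IF_FALSE → pop True; no jump. Stack: []
LOAD_FAST_LOAD_FAST x,a → push -17,34. Stack: [-17, 34]
BINARY_OP - → -17 - 34 = -51. Stack: [-51]
STORE_FAST x → x=-51. Stack: []
LOAD_FAST i → push 1. Stack: [1]
LOAD_CONST → push 1. Stack: [1, 1]
BINARY_OP + → 1 + 1 = 2. Stack: [2]
STORE_FAST i → i=2. Stack: []
LOAD_FAST i → push 2. Stack: [2]
LOAD_CONST → push 4. Stack: [2, 4]
COMPARE_OP bool(<) → 2 vs 4 = True. Stack: [True]
POP_JUMP_IF_FALSE → pop True; no jump. Stack: []
LOAD_FAST_LOAD_FAST x,a → push -51,34. Stack: [-51, 34]
BINARY_OP - → -51 - 34 = -85. Stack: [-85]
STORE_FAST x → x=-85. Stack: []
LOAD_FAST i → push 2. Stack: [2]
LOAD_CONST → push 1. Stack: [2, 1]
BINARY_OP + → 2 + 1 = 3. Stack: [3]
STORE_FAST i → i=3. Stack: []
LOAD_FAST i → push 3. Stack: [3]
LOAD_CONST → push 4. Stack: [3, 4]
COMPARE_OP bool(<) → 3 vs 4 = True. Stack: [True]
POP_JUMP_IF_FALSE → pop True; no jump. Stack: []
LOAD_FAST_LOAD_FAST x,a → push -85,34. Stack: [-85, 34]
BINARY_OP - → -85 - 34 = -119. Stack: [-119]
STORE_FAST x → x=-119. Stack: []
LOAD_FAST i → push 3. Stack: [3]
LOAD_CONST → push 1. Stack: [3, 1]
BINARY_OP + → 3 + 1 = 4. Stack: [4]
STORE_FAST i → i=4. Stack: []
LOAD_FAST i → push 4. Stack: [4]
LOAD_CONST → push 4. Stack: [4, 4]
COMPARE_OP bool(<) → 4 vs 4 = False. Stack: [False]
POP_JUMP_IF_FALSE → pop False; jump. Stack: []
LOAD_FAST x → push -119. Stack: [-119]
RETURN_VALUE → return -119.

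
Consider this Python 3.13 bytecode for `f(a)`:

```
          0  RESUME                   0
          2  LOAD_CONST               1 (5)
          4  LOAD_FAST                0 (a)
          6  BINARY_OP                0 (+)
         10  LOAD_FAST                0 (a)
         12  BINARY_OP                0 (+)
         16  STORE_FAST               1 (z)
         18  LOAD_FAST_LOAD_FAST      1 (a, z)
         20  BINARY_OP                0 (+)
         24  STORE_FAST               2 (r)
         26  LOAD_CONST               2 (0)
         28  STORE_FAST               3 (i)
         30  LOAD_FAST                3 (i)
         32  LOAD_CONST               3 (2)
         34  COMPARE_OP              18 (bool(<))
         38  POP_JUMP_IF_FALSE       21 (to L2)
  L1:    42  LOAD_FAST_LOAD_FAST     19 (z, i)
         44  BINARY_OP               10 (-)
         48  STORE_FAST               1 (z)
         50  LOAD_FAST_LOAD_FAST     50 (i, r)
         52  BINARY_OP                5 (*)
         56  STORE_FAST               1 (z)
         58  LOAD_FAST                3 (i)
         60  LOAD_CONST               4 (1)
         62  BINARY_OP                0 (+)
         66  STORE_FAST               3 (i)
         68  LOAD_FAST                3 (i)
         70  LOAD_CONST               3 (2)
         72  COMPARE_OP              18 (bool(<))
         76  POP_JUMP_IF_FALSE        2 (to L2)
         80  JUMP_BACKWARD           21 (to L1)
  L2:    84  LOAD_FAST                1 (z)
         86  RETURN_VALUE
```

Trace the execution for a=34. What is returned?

LOAD_CONST → push 5. Stack: [5]
LOAD_FAST a → push 34. Stack: [5, 34]
BINARY_OP + → 5 + 34 = 39. Stack: [39]
LOAD_FAST a → push 34. Stack: [39, 34]
BINARY_OP + → 39 + 34 = 73. Stack: [73]
STORE_FAST z → z=73. Stack: []
LOAD_FAST_LOAD_FAST a,z → push 34,73. Stack: [34, 73]
BINARY_OP + → 34 + 73 = 107. Stack: [107]
STORE_FAST r → r=107. Stack: []
LOAD_CONST → push 0. Stack: [0]
STORE_FAST i → i=0. Stack: []
LOAD_FAST i → push 0. Stack: [0]
LOAD_CONST → push 2. Stack: [0, 2]
COMPARE_OP bool(<) → 0 vs 2 = True. Stack: [True]
POP_JUMP_IF_FALSE → pop True; no jump. Stack: []
LOAD_FAST_LOAD_FAST z,i → push 73,0. Stack: [73, 0]
BINARY_OP - → 73 - 0 = 73. Stack: [73]
STORE_FAST z → z=73. Stack: []
LOAD_FAST_LOAD_FAST i,r → push 0,107. Stack: [0, 107]
BINARY_OP * → 0 * 107 = 0. Stack: [0]
STORE_FAST z → z=0. Stack: []
LOAD_FAST i → push 0. Stack: [0]
LOAD_CONST → push 1. Stack: [0, 1]
BINARY_OP + → 0 + 1 = 1. Stack: [1]
STORE_FAST i → i=1. Stack: []
LOAD_FAST i → push 1. Stack: [1]
LOAD_CONST → push 2. Stack: [1, 2]
COMPARE_OP bool(<) → 1 vs 2 = True. Stack: [True]
POP_JUMP_IF_FALSE → pop True; no jump. Stack: []
LOAD_FAST_LOAD_FAST z,i → push 0,1. Stack: [0, 1]
BINARY_OP - → 0 - 1 = -1. Stack: [-1]
STORE_FAST z → z=-1. Stack: []
LOAD_FAST_LOAD_FAST i,r → push 1,107. Stack: [1, 107]
BINARY_OP * → 1 * 107 = 107. Stack: [107]
STORE_FAST z → z=107. Stack: []
LOAD_FAST i → push 1. Stack: [1]
LOAD_CONST → push 1. Stack: [1, 1]
BINARY_OP + → 1 + 1 = 2. Stack: [2]
STORE_FAST i → i=2. Stack: []
LOAD_FAST i → push 2. Stack: [2]
LOAD_CONST → push 2. Stack: [2, 2]
COMPARE_OP bool(<) → 2 vs 2 = False. Stack: [False]
POP_JUMP_IF_FALSE → pop False; jump. Stack: []
LOAD_FAST z → push 107. Stack: [107]
RETURN_VALUE → return 107.

107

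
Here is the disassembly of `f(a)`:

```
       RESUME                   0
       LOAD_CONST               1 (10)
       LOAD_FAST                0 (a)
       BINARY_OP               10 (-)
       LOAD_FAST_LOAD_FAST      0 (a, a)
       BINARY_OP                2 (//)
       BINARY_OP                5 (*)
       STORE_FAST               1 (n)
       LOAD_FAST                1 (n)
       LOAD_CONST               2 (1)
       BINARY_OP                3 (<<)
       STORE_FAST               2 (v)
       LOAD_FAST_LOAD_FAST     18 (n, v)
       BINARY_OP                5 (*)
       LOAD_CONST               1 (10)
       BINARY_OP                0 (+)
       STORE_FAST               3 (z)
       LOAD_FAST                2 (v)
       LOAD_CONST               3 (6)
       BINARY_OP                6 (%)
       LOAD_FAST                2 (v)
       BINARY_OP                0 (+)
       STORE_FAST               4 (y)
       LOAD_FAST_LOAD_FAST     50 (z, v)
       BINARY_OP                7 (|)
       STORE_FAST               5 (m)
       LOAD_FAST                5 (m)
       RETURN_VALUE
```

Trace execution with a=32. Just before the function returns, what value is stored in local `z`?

978

LOAD_CONST → push 10. Stack: [10]
LOAD_FAST a → push 32. Stack: [10, 32]
BINARY_OP - → 10 - 32 = -22. Stack: [-22]
LOAD_FAST_LOAD_FAST a,a → push 32,32. Stack: [-22, 32, 32]
BINARY_OP // → 32 // 32 = 1. Stack: [-22, 1]
BINARY_OP * → -22 * 1 = -22. Stack: [-22]
STORE_FAST n → n=-22. Stack: []
LOAD_FAST n → push -22. Stack: [-22]
LOAD_CONST → push 1. Stack: [-22, 1]
BINARY_OP << → -22 << 1 = -44. Stack: [-44]
STORE_FAST v → v=-44. Stack: []
LOAD_FAST_LOAD_FAST n,v → push -22,-44. Stack: [-22, -44]
BINARY_OP * → -22 * -44 = 968. Stack: [968]
LOAD_CONST → push 10. Stack: [968, 10]
BINARY_OP + → 968 + 10 = 978. Stack: [978]
STORE_FAST z → z=978. Stack: []
LOAD_FAST v → push -44. Stack: [-44]
LOAD_CONST → push 6. Stack: [-44, 6]
BINARY_OP % → -44 % 6 = 4. Stack: [4]
LOAD_FAST v → push -44. Stack: [4, -44]
BINARY_OP + → 4 + -44 = -40. Stack: [-40]
STORE_FAST y → y=-40. Stack: []
LOAD_FAST_LOAD_FAST z,v → push 978,-44. Stack: [978, -44]
BINARY_OP | → 978 | -44 = -42. Stack: [-42]
STORE_FAST m → m=-42. Stack: []
LOAD_FAST m → push -42. Stack: [-42]
RETURN_VALUE → return -42.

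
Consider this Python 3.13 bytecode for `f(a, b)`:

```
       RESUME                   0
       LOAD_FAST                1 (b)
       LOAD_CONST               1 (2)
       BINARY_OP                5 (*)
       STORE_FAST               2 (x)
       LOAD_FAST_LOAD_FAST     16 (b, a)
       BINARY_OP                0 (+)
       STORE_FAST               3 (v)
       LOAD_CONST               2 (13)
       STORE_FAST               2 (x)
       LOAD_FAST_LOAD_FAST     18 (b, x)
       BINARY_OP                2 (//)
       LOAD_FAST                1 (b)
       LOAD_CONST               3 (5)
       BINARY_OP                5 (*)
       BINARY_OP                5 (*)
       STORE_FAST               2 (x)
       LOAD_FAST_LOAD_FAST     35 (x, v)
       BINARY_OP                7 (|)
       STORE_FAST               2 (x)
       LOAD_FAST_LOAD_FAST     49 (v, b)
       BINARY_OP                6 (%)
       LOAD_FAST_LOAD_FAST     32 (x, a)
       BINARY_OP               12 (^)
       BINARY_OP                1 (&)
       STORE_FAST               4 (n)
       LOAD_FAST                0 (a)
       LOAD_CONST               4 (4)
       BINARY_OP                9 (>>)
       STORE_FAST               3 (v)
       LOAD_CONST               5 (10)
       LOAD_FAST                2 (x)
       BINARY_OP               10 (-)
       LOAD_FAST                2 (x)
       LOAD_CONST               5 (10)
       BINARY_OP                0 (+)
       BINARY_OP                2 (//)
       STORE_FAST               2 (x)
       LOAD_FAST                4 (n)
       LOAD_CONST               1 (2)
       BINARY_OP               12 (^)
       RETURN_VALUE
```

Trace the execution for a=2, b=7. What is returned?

0

LOAD_FAST b → push 7. Stack: [7]
LOAD_CONST → push 2. Stack: [7, 2]
BINARY_OP * → 7 * 2 = 14. Stack: [14]
STORE_FAST x → x=14. Stack: []
LOAD_FAST_LOAD_FAST b,a → push 7,2. Stack: [7, 2]
BINARY_OP + → 7 + 2 = 9. Stack: [9]
STORE_FAST v → v=9. Stack: []
LOAD_CONST → push 13. Stack: [13]
STORE_FAST x → x=13. Stack: []
LOAD_FAST_LOAD_FAST b,x → push 7,13. Stack: [7, 13]
BINARY_OP // → 7 // 13 = 0. Stack: [0]
LOAD_FAST b → push 7. Stack: [0, 7]
LOAD_CONST → push 5. Stack: [0, 7, 5]
BINARY_OP * → 7 * 5 = 35. Stack: [0, 35]
BINARY_OP * → 0 * 35 = 0. Stack: [0]
STORE_FAST x → x=0. Stack: []
LOAD_FAST_LOAD_FAST x,v → push 0,9. Stack: [0, 9]
BINARY_OP | → 0 | 9 = 9. Stack: [9]
STORE_FAST x → x=9. Stack: []
LOAD_FAST_LOAD_FAST v,b → push 9,7. Stack: [9, 7]
BINARY_OP % → 9 % 7 = 2. Stack: [2]
LOAD_FAST_LOAD_FAST x,a → push 9,2. Stack: [2, 9, 2]
BINARY_OP ^ → 9 ^ 2 = 11. Stack: [2, 11]
BINARY_OP & → 2 & 11 = 2. Stack: [2]
STORE_FAST n → n=2. Stack: []
LOAD_FAST a → push 2. Stack: [2]
LOAD_CONST → push 4. Stack: [2, 4]
BINARY_OP >> → 2 >> 4 = 0. Stack: [0]
STORE_FAST v → v=0. Stack: []
LOAD_CONST → push 10. Stack: [10]
LOAD_FAST x → push 9. Stack: [10, 9]
BINARY_OP - → 10 - 9 = 1. Stack: [1]
LOAD_FAST x → push 9. Stack: [1, 9]
LOAD_CONST → push 10. Stack: [1, 9, 10]
BINARY_OP + → 9 + 10 = 19. Stack: [1, 19]
BINARY_OP // → 1 // 19 = 0. Stack: [0]
STORE_FAST x → x=0. Stack: []
LOAD_FAST n → push 2. Stack: [2]
LOAD_CONST → push 2. Stack: [2, 2]
BINARY_OP ^ → 2 ^ 2 = 0. Stack: [0]
RETURN_VALUE → return 0.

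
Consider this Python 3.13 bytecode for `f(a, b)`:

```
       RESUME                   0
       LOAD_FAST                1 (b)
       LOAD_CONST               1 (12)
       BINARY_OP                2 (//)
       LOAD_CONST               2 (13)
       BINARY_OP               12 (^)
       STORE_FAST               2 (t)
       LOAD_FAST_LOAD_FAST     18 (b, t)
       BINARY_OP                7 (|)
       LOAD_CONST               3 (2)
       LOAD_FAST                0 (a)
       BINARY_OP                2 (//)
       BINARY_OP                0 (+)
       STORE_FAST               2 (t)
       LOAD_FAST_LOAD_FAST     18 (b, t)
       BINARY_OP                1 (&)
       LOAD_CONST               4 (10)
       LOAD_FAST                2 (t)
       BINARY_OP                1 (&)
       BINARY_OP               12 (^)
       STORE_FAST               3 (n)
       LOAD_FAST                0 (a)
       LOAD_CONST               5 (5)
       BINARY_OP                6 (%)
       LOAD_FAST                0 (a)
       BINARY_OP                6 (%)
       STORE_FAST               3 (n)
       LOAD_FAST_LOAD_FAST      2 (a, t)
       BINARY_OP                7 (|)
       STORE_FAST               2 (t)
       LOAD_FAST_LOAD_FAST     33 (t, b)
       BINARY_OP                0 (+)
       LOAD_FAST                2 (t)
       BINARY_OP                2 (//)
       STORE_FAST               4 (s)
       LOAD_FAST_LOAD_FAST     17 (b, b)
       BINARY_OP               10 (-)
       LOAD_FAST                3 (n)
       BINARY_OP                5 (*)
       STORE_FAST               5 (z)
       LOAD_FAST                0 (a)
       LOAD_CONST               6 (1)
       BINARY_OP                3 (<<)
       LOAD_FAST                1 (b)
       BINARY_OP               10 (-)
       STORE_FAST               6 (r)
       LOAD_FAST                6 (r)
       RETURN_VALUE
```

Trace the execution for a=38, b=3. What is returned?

LOAD_FAST b → push 3. Stack: [3]
LOAD_CONST → push 12. Stack: [3, 12]
BINARY_OP // → 3 // 12 = 0. Stack: [0]
LOAD_CONST → push 13. Stack: [0, 13]
BINARY_OP ^ → 0 ^ 13 = 13. Stack: [13]
STORE_FAST t → t=13. Stack: []
LOAD_FAST_LOAD_FAST b,t → push 3,13. Stack: [3, 13]
BINARY_OP | → 3 | 13 = 15. Stack: [15]
LOAD_CONST → push 2. Stack: [15, 2]
LOAD_FAST a → push 38. Stack: [15, 2, 38]
BINARY_OP // → 2 // 38 = 0. Stack: [15, 0]
BINARY_OP + → 15 + 0 = 15. Stack: [15]
STORE_FAST t → t=15. Stack: []
LOAD_FAST_LOAD_FAST b,t → push 3,15. Stack: [3, 15]
BINARY_OP & → 3 & 15 = 3. Stack: [3]
LOAD_CONST → push 10. Stack: [3, 10]
LOAD_FAST t → push 15. Stack: [3, 10, 15]
BINARY_OP & → 10 & 15 = 10. Stack: [3, 10]
BINARY_OP ^ → 3 ^ 10 = 9. Stack: [9]
STORE_FAST n → n=9. Stack: []
LOAD_FAST a → push 38. Stack: [38]
LOAD_CONST → push 5. Stack: [38, 5]
BINARY_OP % → 38 % 5 = 3. Stack: [3]
LOAD_FAST a → push 38. Stack: [3, 38]
BINARY_OP % → 3 % 38 = 3. Stack: [3]
STORE_FAST n → n=3. Stack: []
LOAD_FAST_LOAD_FAST a,t → push 38,15. Stack: [38, 15]
BINARY_OP | → 38 | 15 = 47. Stack: [47]
STORE_FAST t → t=47. Stack: []
LOAD_FAST_LOAD_FAST t,b → push 47,3. Stack: [47, 3]
BINARY_OP + → 47 + 3 = 50. Stack: [50]
LOAD_FAST t → push 47. Stack: [50, 47]
BINARY_OP // → 50 // 47 = 1. Stack: [1]
STORE_FAST s → s=1. Stack: []
LOAD_FAST_LOAD_FAST b,b → push 3,3. Stack: [3, 3]
BINARY_OP - → 3 - 3 = 0. Stack: [0]
LOAD_FAST n → push 3. Stack: [0, 3]
BINARY_OP * → 0 * 3 = 0. Stack: [0]
STORE_FAST z → z=0. Stack: []
LOAD_FAST a → push 38. Stack: [38]
LOAD_CONST → push 1. Stack: [38, 1]
BINARY_OP << → 38 << 1 = 76. Stack: [76]
LOAD_FAST b → push 3. Stack: [76, 3]
BINARY_OP - → 76 - 3 = 73. Stack: [73]
STORE_FAST r → r=73. Stack: []
LOAD_FAST r → push 73. Stack: [73]
RETURN_VALUE → return 73.

73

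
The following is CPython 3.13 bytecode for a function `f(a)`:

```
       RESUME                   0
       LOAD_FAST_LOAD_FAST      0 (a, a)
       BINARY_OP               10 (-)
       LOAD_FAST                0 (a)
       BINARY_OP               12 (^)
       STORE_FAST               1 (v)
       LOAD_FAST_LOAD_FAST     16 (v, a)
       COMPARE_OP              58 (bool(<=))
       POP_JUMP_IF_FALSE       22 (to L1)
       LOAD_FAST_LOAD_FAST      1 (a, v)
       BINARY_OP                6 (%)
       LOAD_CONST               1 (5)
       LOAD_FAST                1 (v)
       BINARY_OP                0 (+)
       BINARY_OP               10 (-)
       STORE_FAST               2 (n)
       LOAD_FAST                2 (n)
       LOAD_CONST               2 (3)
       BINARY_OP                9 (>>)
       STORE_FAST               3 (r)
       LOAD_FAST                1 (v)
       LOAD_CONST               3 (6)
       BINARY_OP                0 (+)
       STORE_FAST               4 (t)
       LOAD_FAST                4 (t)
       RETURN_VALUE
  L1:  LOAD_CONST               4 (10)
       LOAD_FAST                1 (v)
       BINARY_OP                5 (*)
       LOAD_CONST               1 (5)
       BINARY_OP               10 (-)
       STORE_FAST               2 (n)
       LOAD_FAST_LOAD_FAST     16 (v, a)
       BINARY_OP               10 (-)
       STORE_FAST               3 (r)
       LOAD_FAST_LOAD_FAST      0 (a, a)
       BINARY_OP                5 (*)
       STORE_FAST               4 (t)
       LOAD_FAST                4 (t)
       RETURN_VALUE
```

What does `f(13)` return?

LOAD_FAST_LOAD_FAST a,a → push 13,13. Stack: [13, 13]
BINARY_OP - → 13 - 13 = 0. Stack: [0]
LOAD_FAST a → push 13. Stack: [0, 13]
BINARY_OP ^ → 0 ^ 13 = 13. Stack: [13]
STORE_FAST v → v=13. Stack: []
LOAD_FAST_LOAD_FAST v,a → push 13,13. Stack: [13, 13]
COMPARE_OP bool(<=) → 13 vs 13 = True. Stack: [True]
POP_JUMP_IF_FALSE → pop True; no jump. Stack: []
LOAD_FAST_LOAD_FAST a,v → push 13,13. Stack: [13, 13]
BINARY_OP % → 13 % 13 = 0. Stack: [0]
LOAD_CONST → push 5. Stack: [0, 5]
LOAD_FAST v → push 13. Stack: [0, 5, 13]
BINARY_OP + → 5 + 13 = 18. Stack: [0, 18]
BINARY_OP - → 0 - 18 = -18. Stack: [-18]
STORE_FAST n → n=-18. Stack: []
LOAD_FAST n → push -18. Stack: [-18]
LOAD_CONST → push 3. Stack: [-18, 3]
BINARY_OP >> → -18 >> 3 = -3. Stack: [-3]
STORE_FAST r → r=-3. Stack: []
LOAD_FAST v → push 13. Stack: [13]
LOAD_CONST → push 6. Stack: [13, 6]
BINARY_OP + → 13 + 6 = 19. Stack: [19]
STORE_FAST t → t=19. Stack: []
LOAD_FAST t → push 19. Stack: [19]
RETURN_VALUE → return 19.

19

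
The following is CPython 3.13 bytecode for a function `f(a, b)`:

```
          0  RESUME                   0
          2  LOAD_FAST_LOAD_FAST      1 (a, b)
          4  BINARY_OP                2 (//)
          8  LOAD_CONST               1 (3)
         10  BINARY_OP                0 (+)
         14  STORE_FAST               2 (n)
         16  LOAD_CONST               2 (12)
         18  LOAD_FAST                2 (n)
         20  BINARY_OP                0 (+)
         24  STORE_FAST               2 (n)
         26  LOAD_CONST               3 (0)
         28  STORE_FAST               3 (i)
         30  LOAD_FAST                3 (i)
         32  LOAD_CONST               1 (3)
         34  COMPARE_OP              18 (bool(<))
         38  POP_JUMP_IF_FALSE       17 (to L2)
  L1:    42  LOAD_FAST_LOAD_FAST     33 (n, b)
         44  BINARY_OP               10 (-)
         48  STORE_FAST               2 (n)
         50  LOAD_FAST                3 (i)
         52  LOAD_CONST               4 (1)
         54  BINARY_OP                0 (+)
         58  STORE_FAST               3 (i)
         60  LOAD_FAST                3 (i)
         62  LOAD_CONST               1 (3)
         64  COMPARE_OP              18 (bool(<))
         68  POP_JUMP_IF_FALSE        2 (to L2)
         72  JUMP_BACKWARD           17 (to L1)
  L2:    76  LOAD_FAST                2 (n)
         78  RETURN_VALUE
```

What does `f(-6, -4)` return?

28

LOAD_FAST_LOAD_FAST a,b → push -6,-4. Stack: [-6, -4]
BINARY_OP // → -6 // -4 = 1. Stack: [1]
LOAD_CONST → push 3. Stack: [1, 3]
BINARY_OP + → 1 + 3 = 4. Stack: [4]
STORE_FAST n → n=4. Stack: []
LOAD_CONST → push 12. Stack: [12]
LOAD_FAST n → push 4. Stack: [12, 4]
BINARY_OP + → 12 + 4 = 16. Stack: [16]
STORE_FAST n → n=16. Stack: []
LOAD_CONST → push 0. Stack: [0]
STORE_FAST i → i=0. Stack: []
LOAD_FAST i → push 0. Stack: [0]
LOAD_CONST → push 3. Stack: [0, 3]
COMPARE_OP bool(<) → 0 vs 3 = True. Stack: [True]
POP_JUMP_IF_FALSE → pop True; no jump. Stack: []
LOAD_FAST_LOAD_FAST n,b → push 16,-4. Stack: [16, -4]
BINARY_OP - → 16 - -4 = 20. Stack: [20]
STORE_FAST n → n=20. Stack: []
LOAD_FAST i → push 0. Stack: [0]
LOAD_CONST → push 1. Stack: [0, 1]
BINARY_OP + → 0 + 1 = 1. Stack: [1]
STORE_FAST i → i=1. Stack: []
LOAD_FAST i → push 1. Stack: [1]
LOAD_CONST → push 3. Stack: [1, 3]
COMPARE_OP bool(<) → 1 vs 3 = True. Stack: [True]
POP_JUMP_IF_FALSE → pop True; no jump. Stack: []
LOAD_FAST_LOAD_FAST n,b → push 20,-4. Stack: [20, -4]
BINARY_OP - → 20 - -4 = 24. Stack: [24]
STORE_FAST n → n=24. Stack: []
LOAD_FAST i → push 1. Stack: [1]
LOAD_CONST → push 1. Stack: [1, 1]
BINARY_OP + → 1 + 1 = 2. Stack: [2]
STORE_FAST i → i=2. Stack: []
LOAD_FAST i → push 2. Stack: [2]
LOAD_CONST → push 3. Stack: [2, 3]
COMPARE_OP bool(<) → 2 vs 3 = True. Stack: [True]
POP_JUMP_IF_FALSE → pop True; no jump. Stack: []
LOAD_FAST_LOAD_FAST n,b → push 24,-4. Stack: [24, -4]
BINARY_OP - → 24 - -4 = 28. Stack: [28]
STORE_FAST n → n=28. Stack: []
LOAD_FAST i → push 2. Stack: [2]
LOAD_CONST → push 1. Stack: [2, 1]
BINARY_OP + → 2 + 1 = 3. Stack: [3]
STORE_FAST i → i=3. Stack: []
LOAD_FAST i → push 3. Stack: [3]
LOAD_CONST → push 3. Stack: [3, 3]
COMPARE_OP bool(<) → 3 vs 3 = False. Stack: [False]
POP_JUMP_IF_FALSE → pop False; jump. Stack: []
LOAD_FAST n → push 28. Stack: [28]
RETURN_VALUE → return 28.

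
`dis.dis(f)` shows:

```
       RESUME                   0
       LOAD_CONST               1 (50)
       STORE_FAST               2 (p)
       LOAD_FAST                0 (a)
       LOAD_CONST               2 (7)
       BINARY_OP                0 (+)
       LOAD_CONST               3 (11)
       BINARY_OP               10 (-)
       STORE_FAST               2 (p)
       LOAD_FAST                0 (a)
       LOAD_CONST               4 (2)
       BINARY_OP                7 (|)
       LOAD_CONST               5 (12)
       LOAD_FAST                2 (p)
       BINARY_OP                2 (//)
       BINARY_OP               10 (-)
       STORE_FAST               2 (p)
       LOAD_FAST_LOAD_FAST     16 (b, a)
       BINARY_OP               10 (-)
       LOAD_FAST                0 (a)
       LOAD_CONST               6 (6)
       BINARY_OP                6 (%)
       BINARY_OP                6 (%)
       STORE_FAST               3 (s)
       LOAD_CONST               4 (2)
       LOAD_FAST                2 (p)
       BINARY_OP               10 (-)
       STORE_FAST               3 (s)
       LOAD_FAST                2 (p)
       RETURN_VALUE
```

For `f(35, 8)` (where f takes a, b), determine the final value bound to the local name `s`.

LOAD_CONST → push 50. Stack: [50]
STORE_FAST p → p=50. Stack: []
LOAD_FAST a → push 35. Stack: [35]
LOAD_CONST → push 7. Stack: [35, 7]
BINARY_OP + → 35 + 7 = 42. Stack: [42]
LOAD_CONST → push 11. Stack: [42, 11]
BINARY_OP - → 42 - 11 = 31. Stack: [31]
STORE_FAST p → p=31. Stack: []
LOAD_FAST a → push 35. Stack: [35]
LOAD_CONST → push 2. Stack: [35, 2]
BINARY_OP | → 35 | 2 = 35. Stack: [35]
LOAD_CONST → push 12. Stack: [35, 12]
LOAD_FAST p → push 31. Stack: [35, 12, 31]
BINARY_OP // → 12 // 31 = 0. Stack: [35, 0]
BINARY_OP - → 35 - 0 = 35. Stack: [35]
STORE_FAST p → p=35. Stack: []
LOAD_FAST_LOAD_FAST b,a → push 8,35. Stack: [8, 35]
BINARY_OP - → 8 - 35 = -27. Stack: [-27]
LOAD_FAST a → push 35. Stack: [-27, 35]
LOAD_CONST → push 6. Stack: [-27, 35, 6]
BINARY_OP % → 35 % 6 = 5. Stack: [-27, 5]
BINARY_OP % → -27 % 5 = 3. Stack: [3]
STORE_FAST s → s=3. Stack: []
LOAD_CONST → push 2. Stack: [2]
LOAD_FAST p → push 35. Stack: [2, 35]
BINARY_OP - → 2 - 35 = -33. Stack: [-33]
STORE_FAST s → s=-33. Stack: []
LOAD_FAST p → push 35. Stack: [35]
RETURN_VALUE → return 35.

-33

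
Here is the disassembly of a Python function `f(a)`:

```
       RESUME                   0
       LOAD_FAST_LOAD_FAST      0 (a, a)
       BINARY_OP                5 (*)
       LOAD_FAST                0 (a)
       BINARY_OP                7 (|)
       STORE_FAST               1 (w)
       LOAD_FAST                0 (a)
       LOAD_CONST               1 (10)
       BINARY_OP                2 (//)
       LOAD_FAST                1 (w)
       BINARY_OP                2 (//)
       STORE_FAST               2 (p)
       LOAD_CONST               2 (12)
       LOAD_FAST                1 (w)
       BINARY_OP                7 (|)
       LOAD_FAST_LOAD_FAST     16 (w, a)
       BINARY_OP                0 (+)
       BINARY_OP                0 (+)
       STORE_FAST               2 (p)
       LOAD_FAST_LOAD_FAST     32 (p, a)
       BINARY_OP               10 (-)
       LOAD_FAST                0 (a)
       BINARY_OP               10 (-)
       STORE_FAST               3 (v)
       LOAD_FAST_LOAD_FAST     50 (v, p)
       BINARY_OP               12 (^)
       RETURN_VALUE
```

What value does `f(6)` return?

20

LOAD_FAST_LOAD_FAST a,a → push 6,6. Stack: [6, 6]
BINARY_OP * → 6 * 6 = 36. Stack: [36]
LOAD_FAST a → push 6. Stack: [36, 6]
BINARY_OP | → 36 | 6 = 38. Stack: [38]
STORE_FAST w → w=38. Stack: []
LOAD_FAST a → push 6. Stack: [6]
LOAD_CONST → push 10. Stack: [6, 10]
BINARY_OP // → 6 // 10 = 0. Stack: [0]
LOAD_FAST w → push 38. Stack: [0, 38]
BINARY_OP // → 0 // 38 = 0. Stack: [0]
STORE_FAST p → p=0. Stack: []
LOAD_CONST → push 12. Stack: [12]
LOAD_FAST w → push 38. Stack: [12, 38]
BINARY_OP | → 12 | 38 = 46. Stack: [46]
LOAD_FAST_LOAD_FAST w,a → push 38,6. Stack: [46, 38, 6]
BINARY_OP + → 38 + 6 = 44. Stack: [46, 44]
BINARY_OP + → 46 + 44 = 90. Stack: [90]
STORE_FAST p → p=90. Stack: []
LOAD_FAST_LOAD_FAST p,a → push 90,6. Stack: [90, 6]
BINARY_OP - → 90 - 6 = 84. Stack: [84]
LOAD_FAST a → push 6. Stack: [84, 6]
BINARY_OP - → 84 - 6 = 78. Stack: [78]
STORE_FAST v → v=78. Stack: []
LOAD_FAST_LOAD_FAST v,p → push 78,90. Stack: [78, 90]
BINARY_OP ^ → 78 ^ 90 = 20. Stack: [20]
RETURN_VALUE → return 20.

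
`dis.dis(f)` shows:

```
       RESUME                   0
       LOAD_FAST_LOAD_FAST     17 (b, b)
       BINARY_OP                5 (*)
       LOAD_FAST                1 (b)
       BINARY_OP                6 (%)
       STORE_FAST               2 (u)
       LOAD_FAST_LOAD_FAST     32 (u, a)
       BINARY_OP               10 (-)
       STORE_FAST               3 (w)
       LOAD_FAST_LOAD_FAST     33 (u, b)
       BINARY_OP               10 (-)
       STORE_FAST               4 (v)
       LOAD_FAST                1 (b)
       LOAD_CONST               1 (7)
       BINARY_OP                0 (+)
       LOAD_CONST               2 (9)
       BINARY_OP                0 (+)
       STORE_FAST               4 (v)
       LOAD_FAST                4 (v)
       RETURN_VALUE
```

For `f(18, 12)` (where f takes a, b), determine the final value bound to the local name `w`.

-18

LOAD_FAST_LOAD_FAST b,b → push 12,12. Stack: [12, 12]
BINARY_OP * → 12 * 12 = 144. Stack: [144]
LOAD_FAST b → push 12. Stack: [144, 12]
BINARY_OP % → 144 % 12 = 0. Stack: [0]
STORE_FAST u → u=0. Stack: []
LOAD_FAST_LOAD_FAST u,a → push 0,18. Stack: [0, 18]
BINARY_OP - → 0 - 18 = -18. Stack: [-18]
STORE_FAST w → w=-18. Stack: []
LOAD_FAST_LOAD_FAST u,b → push 0,12. Stack: [0, 12]
BINARY_OP - → 0 - 12 = -12. Stack: [-12]
STORE_FAST v → v=-12. Stack: []
LOAD_FAST b → push 12. Stack: [12]
LOAD_CONST → push 7. Stack: [12, 7]
BINARY_OP + → 12 + 7 = 19. Stack: [19]
LOAD_CONST → push 9. Stack: [19, 9]
BINARY_OP + → 19 + 9 = 28. Stack: [28]
STORE_FAST v → v=28. Stack: []
LOAD_FAST v → push 28. Stack: [28]
RETURN_VALUE → return 28.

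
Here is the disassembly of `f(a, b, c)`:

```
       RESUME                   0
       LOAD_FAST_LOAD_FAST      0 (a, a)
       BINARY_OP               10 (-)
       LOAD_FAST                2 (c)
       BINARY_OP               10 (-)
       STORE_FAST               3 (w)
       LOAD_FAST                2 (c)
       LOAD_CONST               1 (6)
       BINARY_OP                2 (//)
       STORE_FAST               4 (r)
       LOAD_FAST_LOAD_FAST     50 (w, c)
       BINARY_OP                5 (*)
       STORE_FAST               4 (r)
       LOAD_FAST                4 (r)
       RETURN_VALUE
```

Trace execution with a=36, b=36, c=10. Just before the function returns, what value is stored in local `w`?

LOAD_FAST_LOAD_FAST a,a → push 36,36. Stack: [36, 36]
BINARY_OP - → 36 - 36 = 0. Stack: [0]
LOAD_FAST c → push 10. Stack: [0, 10]
BINARY_OP - → 0 - 10 = -10. Stack: [-10]
STORE_FAST w → w=-10. Stack: []
LOAD_FAST c → push 10. Stack: [10]
LOAD_CONST → push 6. Stack: [10, 6]
BINARY_OP // → 10 // 6 = 1. Stack: [1]
STORE_FAST r → r=1. Stack: []
LOAD_FAST_LOAD_FAST w,c → push -10,10. Stack: [-10, 10]
BINARY_OP * → -10 * 10 = -100. Stack: [-100]
STORE_FAST r → r=-100. Stack: []
LOAD_FAST r → push -100. Stack: [-100]
RETURN_VALUE → return -100.

-10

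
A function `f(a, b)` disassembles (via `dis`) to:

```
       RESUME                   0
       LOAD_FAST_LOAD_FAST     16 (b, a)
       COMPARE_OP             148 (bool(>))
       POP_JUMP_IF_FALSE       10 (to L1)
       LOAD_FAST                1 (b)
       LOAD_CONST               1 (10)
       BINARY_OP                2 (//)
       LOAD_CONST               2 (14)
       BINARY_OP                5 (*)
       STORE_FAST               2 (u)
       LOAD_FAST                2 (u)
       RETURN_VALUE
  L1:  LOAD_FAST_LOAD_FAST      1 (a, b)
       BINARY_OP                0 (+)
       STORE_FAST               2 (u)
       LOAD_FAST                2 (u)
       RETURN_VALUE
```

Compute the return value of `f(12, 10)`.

22

LOAD_FAST_LOAD_FAST b,a → push 10,12. Stack: [10, 12]
COMPARE_OP bool(>) → 10 vs 12 = False. Stack: [False]
POP_JUMP_IF_FALSE → pop False; jump. Stack: []
LOAD_FAST_LOAD_FAST a,b → push 12,10. Stack: [12, 10]
BINARY_OP + → 12 + 10 = 22. Stack: [22]
STORE_FAST u → u=22. Stack: []
LOAD_FAST u → push 22. Stack: [22]
RETURN_VALUE → return 22.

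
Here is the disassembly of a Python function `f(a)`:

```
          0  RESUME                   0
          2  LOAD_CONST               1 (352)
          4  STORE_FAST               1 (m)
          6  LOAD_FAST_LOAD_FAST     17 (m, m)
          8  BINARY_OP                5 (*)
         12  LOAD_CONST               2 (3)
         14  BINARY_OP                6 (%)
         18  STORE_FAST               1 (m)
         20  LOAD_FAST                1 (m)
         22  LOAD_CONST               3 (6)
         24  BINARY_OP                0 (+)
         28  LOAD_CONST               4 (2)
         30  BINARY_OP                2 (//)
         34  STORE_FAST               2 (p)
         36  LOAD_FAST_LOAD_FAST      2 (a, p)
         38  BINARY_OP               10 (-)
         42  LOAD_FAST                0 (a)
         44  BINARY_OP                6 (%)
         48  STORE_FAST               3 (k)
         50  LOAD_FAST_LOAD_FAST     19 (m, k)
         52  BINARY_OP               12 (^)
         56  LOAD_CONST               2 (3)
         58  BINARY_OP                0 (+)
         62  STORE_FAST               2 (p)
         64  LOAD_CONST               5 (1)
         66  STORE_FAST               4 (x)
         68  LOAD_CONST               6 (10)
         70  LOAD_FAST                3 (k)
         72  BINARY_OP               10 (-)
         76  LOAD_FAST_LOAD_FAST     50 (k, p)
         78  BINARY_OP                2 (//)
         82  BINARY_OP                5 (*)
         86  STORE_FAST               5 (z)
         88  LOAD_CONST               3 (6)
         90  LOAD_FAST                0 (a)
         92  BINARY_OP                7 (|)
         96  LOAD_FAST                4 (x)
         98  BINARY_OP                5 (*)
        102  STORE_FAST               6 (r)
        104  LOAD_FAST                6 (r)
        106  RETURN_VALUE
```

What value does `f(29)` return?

LOAD_CONST → push 352. Stack: [352]
STORE_FAST m → m=352. Stack: []
LOAD_FAST_LOAD_FAST m,m → push 352,352. Stack: [352, 352]
BINARY_OP * → 352 * 352 = 123904. Stack: [123904]
LOAD_CONST → push 3. Stack: [123904, 3]
BINARY_OP % → 123904 % 3 = 1. Stack: [1]
STORE_FAST m → m=1. Stack: []
LOAD_FAST m → push 1. Stack: [1]
LOAD_CONST → push 6. Stack: [1, 6]
BINARY_OP + → 1 + 6 = 7. Stack: [7]
LOAD_CONST → push 2. Stack: [7, 2]
BINARY_OP // → 7 // 2 = 3. Stack: [3]
STORE_FAST p → p=3. Stack: []
LOAD_FAST_LOAD_FAST a,p → push 29,3. Stack: [29, 3]
BINARY_OP - → 29 - 3 = 26. Stack: [26]
LOAD_FAST a → push 29. Stack: [26, 29]
BINARY_OP % → 26 % 29 = 26. Stack: [26]
STORE_FAST k → k=26. Stack: []
LOAD_FAST_LOAD_FAST m,k → push 1,26. Stack: [1, 26]
BINARY_OP ^ → 1 ^ 26 = 27. Stack: [27]
LOAD_CONST → push 3. Stack: [27, 3]
BINARY_OP + → 27 + 3 = 30. Stack: [30]
STORE_FAST p → p=30. Stack: []
LOAD_CONST → push 1. Stack: [1]
STORE_FAST x → x=1. Stack: []
LOAD_CONST → push 10. Stack: [10]
LOAD_FAST k → push 26. Stack: [10, 26]
BINARY_OP - → 10 - 26 = -16. Stack: [-16]
LOAD_FAST_LOAD_FAST k,p → push 26,30. Stack: [-16, 26, 30]
BINARY_OP // → 26 // 30 = 0. Stack: [-16, 0]
BINARY_OP * → -16 * 0 = 0. Stack: [0]
STORE_FAST z → z=0. Stack: []
LOAD_CONST → push 6. Stack: [6]
LOAD_FAST a → push 29. Stack: [6, 29]
BINARY_OP | → 6 | 29 = 31. Stack: [31]
LOAD_FAST x → push 1. Stack: [31, 1]
BINARY_OP * → 31 * 1 = 31. Stack: [31]
STORE_FAST r → r=31. Stack: []
LOAD_FAST r → push 31. Stack: [31]
RETURN_VALUE → return 31.

31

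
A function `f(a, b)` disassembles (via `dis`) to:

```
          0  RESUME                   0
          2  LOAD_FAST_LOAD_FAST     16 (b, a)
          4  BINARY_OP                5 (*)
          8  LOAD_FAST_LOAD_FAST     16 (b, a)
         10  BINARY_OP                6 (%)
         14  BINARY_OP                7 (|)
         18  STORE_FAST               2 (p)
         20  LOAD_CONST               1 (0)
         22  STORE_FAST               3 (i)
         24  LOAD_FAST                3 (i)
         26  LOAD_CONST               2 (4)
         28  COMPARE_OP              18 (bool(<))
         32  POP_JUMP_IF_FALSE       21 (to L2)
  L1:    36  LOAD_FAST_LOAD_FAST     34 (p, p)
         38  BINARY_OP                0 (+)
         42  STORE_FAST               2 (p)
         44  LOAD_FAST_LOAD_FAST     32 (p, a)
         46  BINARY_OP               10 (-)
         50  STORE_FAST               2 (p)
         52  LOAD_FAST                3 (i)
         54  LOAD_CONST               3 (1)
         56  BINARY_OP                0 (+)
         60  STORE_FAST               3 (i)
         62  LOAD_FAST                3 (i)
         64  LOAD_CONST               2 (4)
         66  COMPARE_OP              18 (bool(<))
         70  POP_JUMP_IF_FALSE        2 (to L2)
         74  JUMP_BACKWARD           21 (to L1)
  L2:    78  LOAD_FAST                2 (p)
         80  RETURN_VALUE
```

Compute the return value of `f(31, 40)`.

LOAD_FAST_LOAD_FAST b,a → push 40,31
BINARY_OP * → 40 * 31 = 1240
LOAD_FAST_LOAD_FAST b,a → push 40,31
BINARY_OP % → 40 % 31 = 9
BINARY_OP | → 1240 | 9 = 1241
STORE_FAST p → p=1241
LOAD_CONST → push 0
STORE_FAST i → i=0
LOAD_FAST i → push 0
LOAD_CONST → push 4
COMPARE_OP bool(<) → 0 vs 4 = True
POP_JUMP_IF_FALSE → pop True; no jump
LOAD_FAST_LOAD_FAST p,p → push 1241,1241
BINARY_OP + → 1241 + 1241 = 2482
STORE_FAST p → p=2482
LOAD_FAST_LOAD_FAST p,a → push 2482,31
BINARY_OP - → 2482 - 31 = 2451
STORE_FAST p → p=2451
LOAD_FAST i → push 0
LOAD_CONST → push 1
BINARY_OP + → 0 + 1 = 1
STORE_FAST i → i=1
LOAD_FAST i → push 1
LOAD_CONST → push 4
COMPARE_OP bool(<) → 1 vs 4 = True
POP_JUMP_IF_FALSE → pop True; no jump
LOAD_FAST_LOAD_FAST p,p → push 2451,2451
BINARY_OP + → 2451 + 2451 = 4902
STORE_FAST p → p=4902
LOAD_FAST_LOAD_FAST p,a → push 4902,31
BINARY_OP - → 4902 - 31 = 4871
STORE_FAST p → p=4871
LOAD_FAST i → push 1
LOAD_CONST → push 1
BINARY_OP + → 1 + 1 = 2
STORE_FAST i → i=2
LOAD_FAST i → push 2
LOAD_CONST → push 4
COMPARE_OP bool(<) → 2 vs 4 = True
POP_JUMP_IF_FALSE → pop True; no jump
LOAD_FAST_LOAD_FAST p,p → push 4871,4871
BINARY_OP + → 4871 + 4871 = 9742
STORE_FAST p → p=9742
LOAD_FAST_LOAD_FAST p,a → push 9742,31
BINARY_OP - → 9742 - 31 = 9711
STORE_FAST p → p=9711
LOAD_FAST i → push 2
LOAD_CONST → push 1
BINARY_OP + → 2 + 1 = 3
STORE_FAST i → i=3
LOAD_FAST i → push 3
LOAD_CONST → push 4
COMPARE_OP bool(<) → 3 vs 4 = True
POP_JUMP_IF_FALSE → pop True; no jump
LOAD_FAST_LOAD_FAST p,p → push 9711,9711
BINARY_OP + → 9711 + 9711 = 19422
STORE_FAST p → p=19422
LOAD_FAST_LOAD_FAST p,a → push 19422,31
BINARY_OP - → 19422 - 31 = 19391
STORE_FAST p → p=19391
LOAD_FAST i → push 3
LOAD_CONST → push 1
BINARY_OP + → 3 + 1 = 4
STORE_FAST i → i=4
LOAD_FAST i → push 4
LOAD_CONST → push 4
COMPARE_OP bool(<) → 4 vs 4 = False
POP_JUMP_IF_FALSE → pop False; jump
LOAD_FAST p → push 19391
RETURN_VALUE → return 19391.

19391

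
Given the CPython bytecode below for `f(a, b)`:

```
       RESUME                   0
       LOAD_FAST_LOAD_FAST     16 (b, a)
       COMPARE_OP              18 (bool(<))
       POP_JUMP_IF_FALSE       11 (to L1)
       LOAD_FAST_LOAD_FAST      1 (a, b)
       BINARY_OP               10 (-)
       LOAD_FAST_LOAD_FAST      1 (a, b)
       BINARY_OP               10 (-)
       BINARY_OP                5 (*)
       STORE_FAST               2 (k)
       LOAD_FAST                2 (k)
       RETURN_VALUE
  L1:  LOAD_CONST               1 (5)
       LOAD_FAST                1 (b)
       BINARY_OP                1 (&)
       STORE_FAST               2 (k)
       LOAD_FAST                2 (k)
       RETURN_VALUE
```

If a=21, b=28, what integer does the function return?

LOAD_FAST_LOAD_FAST b,a → push 28,21. Stack: [28, 21]
COMPARE_OP bool(<) → 28 vs 21 = False. Stack: [False]
POP_JUMP_IF_FALSE → pop False; jump. Stack: []
LOAD_CONST → push 5. Stack: [5]
LOAD_FAST b → push 28. Stack: [5, 28]
BINARY_OP & → 5 & 28 = 4. Stack: [4]
STORE_FAST k → k=4. Stack: []
LOAD_FAST k → push 4. Stack: [4]
RETURN_VALUE → return 4.

4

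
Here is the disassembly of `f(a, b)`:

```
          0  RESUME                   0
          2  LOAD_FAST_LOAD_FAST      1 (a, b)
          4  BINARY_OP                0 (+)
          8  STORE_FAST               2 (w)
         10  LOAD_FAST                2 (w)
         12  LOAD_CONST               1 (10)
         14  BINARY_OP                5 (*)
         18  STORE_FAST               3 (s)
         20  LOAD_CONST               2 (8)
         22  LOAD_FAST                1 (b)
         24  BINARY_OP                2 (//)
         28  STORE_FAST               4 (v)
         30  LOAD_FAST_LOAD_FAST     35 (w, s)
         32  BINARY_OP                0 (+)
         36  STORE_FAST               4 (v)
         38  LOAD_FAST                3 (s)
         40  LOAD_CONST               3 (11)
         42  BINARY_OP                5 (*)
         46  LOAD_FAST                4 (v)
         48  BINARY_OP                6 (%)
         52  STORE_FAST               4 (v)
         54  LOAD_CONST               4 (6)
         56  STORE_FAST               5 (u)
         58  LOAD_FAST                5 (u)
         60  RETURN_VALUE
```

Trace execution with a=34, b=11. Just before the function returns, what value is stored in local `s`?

450

LOAD_FAST_LOAD_FAST a,b → push 34,11. Stack: [34, 11]
BINARY_OP + → 34 + 11 = 45. Stack: [45]
STORE_FAST w → w=45. Stack: []
LOAD_FAST w → push 45. Stack: [45]
LOAD_CONST → push 10. Stack: [45, 10]
BINARY_OP * → 45 * 10 = 450. Stack: [450]
STORE_FAST s → s=450. Stack: []
LOAD_CONST → push 8. Stack: [8]
LOAD_FAST b → push 11. Stack: [8, 11]
BINARY_OP // → 8 // 11 = 0. Stack: [0]
STORE_FAST v → v=0. Stack: []
LOAD_FAST_LOAD_FAST w,s → push 45,450. Stack: [45, 450]
BINARY_OP + → 45 + 450 = 495. Stack: [495]
STORE_FAST v → v=495. Stack: []
LOAD_FAST s → push 450. Stack: [450]
LOAD_CONST → push 11. Stack: [450, 11]
BINARY_OP * → 450 * 11 = 4950. Stack: [4950]
LOAD_FAST v → push 495. Stack: [4950, 495]
BINARY_OP % → 4950 % 495 = 0. Stack: [0]
STORE_FAST v → v=0. Stack: []
LOAD_CONST → push 6. Stack: [6]
STORE_FAST u → u=6. Stack: []
LOAD_FAST u → push 6. Stack: [6]
RETURN_VALUE → return 6.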